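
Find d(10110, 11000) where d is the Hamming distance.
XOR = 01110, count of 1s = 3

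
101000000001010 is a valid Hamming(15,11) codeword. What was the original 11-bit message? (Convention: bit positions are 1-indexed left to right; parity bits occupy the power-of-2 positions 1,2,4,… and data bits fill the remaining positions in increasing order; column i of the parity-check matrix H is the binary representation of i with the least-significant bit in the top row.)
Parity bits occupy power-of-2 positions; data bits are at positions {3,5,6,7,9,10,11,12,13,14,15} (1-indexed).
Extract: c[3]=1 c[5]=0 c[6]=0 c[7]=0 c[9]=0 c[10]=0 c[11]=0 c[12]=1 c[13]=0 c[14]=1 c[15]=0
Data = 10000001010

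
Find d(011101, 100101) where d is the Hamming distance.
XOR = 111000, count of 1s = 3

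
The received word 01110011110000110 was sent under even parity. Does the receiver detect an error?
Sum of received bits: 0+1+1+1+0+0+1+1+1+1+0+0+0+0+1+1+0 = 9; 9 mod 2 = 1. Result is 1 ≠ 0 → error detected.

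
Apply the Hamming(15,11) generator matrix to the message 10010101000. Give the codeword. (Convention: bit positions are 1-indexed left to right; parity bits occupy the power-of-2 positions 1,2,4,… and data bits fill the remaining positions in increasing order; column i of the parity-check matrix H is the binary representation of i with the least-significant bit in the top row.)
Codeword c = d · G (mod 2), d = 10010101000:
  c[0] = d·G[:,0] = (10010101000)·(11011010101) mod 2 = 1+0+0+1+0+0+0+0+0+0+0 mod 2 = 0
  c[1] = d·G[:,1] = (10010101000)·(10110110011) mod 2 = 1+0+0+1+0+1+0+0+0+0+0 mod 2 = 1
  c[2] = d·G[:,2] = (10010101000)·(10000000000) mod 2 = 1+0+0+0+0+0+0+0+0+0+0 mod 2 = 1
  c[3] = d·G[:,3] = (10010101000)·(01110001111) mod 2 = 0+0+0+1+0+0+0+1+0+0+0 mod 2 = 0
  c[4] = d·G[:,4] = (10010101000)·(01000000000) mod 2 = 0+0+0+0+0+0+0+0+0+0+0 mod 2 = 0
  c[5] = d·G[:,5] = (10010101000)·(00100000000) mod 2 = 0+0+0+0+0+0+0+0+0+0+0 mod 2 = 0
  c[6] = d·G[:,6] = (10010101000)·(00010000000) mod 2 = 0+0+0+1+0+0+0+0+0+0+0 mod 2 = 1
  c[7] = d·G[:,7] = (10010101000)·(00001111111) mod 2 = 0+0+0+0+0+1+0+1+0+0+0 mod 2 = 0
  c[8] = d·G[:,8] = (10010101000)·(00001000000) mod 2 = 0+0+0+0+0+0+0+0+0+0+0 mod 2 = 0
  c[9] = d·G[:,9] = (10010101000)·(00000100000) mod 2 = 0+0+0+0+0+1+0+0+0+0+0 mod 2 = 1
  c[10] = d·G[:,10] = (10010101000)·(00000010000) mod 2 = 0+0+0+0+0+0+0+0+0+0+0 mod 2 = 0
  c[11] = d·G[:,11] = (10010101000)·(00000001000) mod 2 = 0+0+0+0+0+0+0+1+0+0+0 mod 2 = 1
  c[12] = d·G[:,12] = (10010101000)·(00000000100) mod 2 = 0+0+0+0+0+0+0+0+0+0+0 mod 2 = 0
  c[13] = d·G[:,13] = (10010101000)·(00000000010) mod 2 = 0+0+0+0+0+0+0+0+0+0+0 mod 2 = 0
  c[14] = d·G[:,14] = (10010101000)·(00000000001) mod 2 = 0+0+0+0+0+0+0+0+0+0+0 mod 2 = 0
Codeword = 011000100101000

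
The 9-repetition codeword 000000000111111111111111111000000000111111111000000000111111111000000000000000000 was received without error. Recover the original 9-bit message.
Split into 9-bit blocks: 000000000 111111111 111111111 000000000 111111111 000000000 111111111 000000000 000000000
Data = 011010100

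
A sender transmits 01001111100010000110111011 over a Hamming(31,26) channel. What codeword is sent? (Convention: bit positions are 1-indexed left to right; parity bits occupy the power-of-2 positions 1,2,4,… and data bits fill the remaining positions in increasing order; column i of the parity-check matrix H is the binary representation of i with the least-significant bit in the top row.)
Codeword c = d · G (mod 2), d = 01001111100010000110111011:
  c[0] = d·G[:,0] = (01001111100010000110111011)·(11011010101101010101010101) mod 2 = 0+1+0+0+1+0+1+0+1+0+0+0+0+0+0+0+0+1+0+0+0+1+0+0+0+1 mod 2 = 1
  c[1] = d·G[:,1] = (01001111100010000110111011)·(10110110011011001100110011) mod 2 = 0+0+0+0+0+1+1+0+0+0+0+0+1+0+0+0+0+1+0+0+1+1+0+0+1+1 mod 2 = 0
  c[2] = d·G[:,2] = (01001111100010000110111011)·(10000000000000000000000000) mod 2 = 0+0+0+0+0+0+0+0+0+0+0+0+0+0+0+0+0+0+0+0+0+0+0+0+0+0 mod 2 = 0
  c[3] = d·G[:,3] = (01001111100010000110111011)·(01110001111000111100001111) mod 2 = 0+1+0+0+0+0+0+1+1+0+0+0+0+0+0+0+0+1+0+0+0+0+1+0+1+1 mod 2 = 1
  c[4] = d·G[:,4] = (01001111100010000110111011)·(01000000000000000000000000) mod 2 = 0+1+0+0+0+0+0+0+0+0+0+0+0+0+0+0+0+0+0+0+0+0+0+0+0+0 mod 2 = 1
  c[5] = d·G[:,5] = (01001111100010000110111011)·(00100000000000000000000000) mod 2 = 0+0+0+0+0+0+0+0+0+0+0+0+0+0+0+0+0+0+0+0+0+0+0+0+0+0 mod 2 = 0
  c[6] = d·G[:,6] = (01001111100010000110111011)·(00010000000000000000000000) mod 2 = 0+0+0+0+0+0+0+0+0+0+0+0+0+0+0+0+0+0+0+0+0+0+0+0+0+0 mod 2 = 0
  c[7] = d·G[:,7] = (01001111100010000110111011)·(00001111111000000011111111) mod 2 = 0+0+0+0+1+1+1+1+1+0+0+0+0+0+0+0+0+0+1+0+1+1+1+0+1+1 mod 2 = 1
  c[8] = d·G[:,8] = (01001111100010000110111011)·(00001000000000000000000000) mod 2 = 0+0+0+0+1+0+0+0+0+0+0+0+0+0+0+0+0+0+0+0+0+0+0+0+0+0 mod 2 = 1
  c[9] = d·G[:,9] = (01001111100010000110111011)·(00000100000000000000000000) mod 2 = 0+0+0+0+0+1+0+0+0+0+0+0+0+0+0+0+0+0+0+0+0+0+0+0+0+0 mod 2 = 1
  c[10] = d·G[:,10] = (01001111100010000110111011)·(00000010000000000000000000) mod 2 = 0+0+0+0+0+0+1+0+0+0+0+0+0+0+0+0+0+0+0+0+0+0+0+0+0+0 mod 2 = 1
  c[11] = d·G[:,11] = (01001111100010000110111011)·(00000001000000000000000000) mod 2 = 0+0+0+0+0+0+0+1+0+0+0+0+0+0+0+0+0+0+0+0+0+0+0+0+0+0 mod 2 = 1
  c[12] = d·G[:,12] = (01001111100010000110111011)·(00000000100000000000000000) mod 2 = 0+0+0+0+0+0+0+0+1+0+0+0+0+0+0+0+0+0+0+0+0+0+0+0+0+0 mod 2 = 1
  c[13] = d·G[:,13] = (01001111100010000110111011)·(00000000010000000000000000) mod 2 = 0+0+0+0+0+0+0+0+0+0+0+0+0+0+0+0+0+0+0+0+0+0+0+0+0+0 mod 2 = 0
  c[14] = d·G[:,14] = (01001111100010000110111011)·(00000000001000000000000000) mod 2 = 0+0+0+0+0+0+0+0+0+0+0+0+0+0+0+0+0+0+0+0+0+0+0+0+0+0 mod 2 = 0
  c[15] = d·G[:,15] = (01001111100010000110111011)·(00000000000111111111111111) mod 2 = 0+0+0+0+0+0+0+0+0+0+0+0+1+0+0+0+0+1+1+0+1+1+1+0+1+1 mod 2 = 0
  c[16] = d·G[:,16] = (01001111100010000110111011)·(00000000000100000000000000) mod 2 = 0+0+0+0+0+0+0+0+0+0+0+0+0+0+0+0+0+0+0+0+0+0+0+0+0+0 mod 2 = 0
  c[17] = d·G[:,17] = (01001111100010000110111011)·(00000000000010000000000000) mod 2 = 0+0+0+0+0+0+0+0+0+0+0+0+1+0+0+0+0+0+0+0+0+0+0+0+0+0 mod 2 = 1
  c[18] = d·G[:,18] = (01001111100010000110111011)·(00000000000001000000000000) mod 2 = 0+0+0+0+0+0+0+0+0+0+0+0+0+0+0+0+0+0+0+0+0+0+0+0+0+0 mod 2 = 0
  c[19] = d·G[:,19] = (01001111100010000110111011)·(00000000000000100000000000) mod 2 = 0+0+0+0+0+0+0+0+0+0+0+0+0+0+0+0+0+0+0+0+0+0+0+0+0+0 mod 2 = 0
  c[20] = d·G[:,20] = (01001111100010000110111011)·(00000000000000010000000000) mod 2 = 0+0+0+0+0+0+0+0+0+0+0+0+0+0+0+0+0+0+0+0+0+0+0+0+0+0 mod 2 = 0
  c[21] = d·G[:,21] = (01001111100010000110111011)·(00000000000000001000000000) mod 2 = 0+0+0+0+0+0+0+0+0+0+0+0+0+0+0+0+0+0+0+0+0+0+0+0+0+0 mod 2 = 0
  c[22] = d·G[:,22] = (01001111100010000110111011)·(00000000000000000100000000) mod 2 = 0+0+0+0+0+0+0+0+0+0+0+0+0+0+0+0+0+1+0+0+0+0+0+0+0+0 mod 2 = 1
  c[23] = d·G[:,23] = (01001111100010000110111011)·(00000000000000000010000000) mod 2 = 0+0+0+0+0+0+0+0+0+0+0+0+0+0+0+0+0+0+1+0+0+0+0+0+0+0 mod 2 = 1
  c[24] = d·G[:,24] = (01001111100010000110111011)·(00000000000000000001000000) mod 2 = 0+0+0+0+0+0+0+0+0+0+0+0+0+0+0+0+0+0+0+0+0+0+0+0+0+0 mod 2 = 0
  c[25] = d·G[:,25] = (01001111100010000110111011)·(00000000000000000000100000) mod 2 = 0+0+0+0+0+0+0+0+0+0+0+0+0+0+0+0+0+0+0+0+1+0+0+0+0+0 mod 2 = 1
  c[26] = d·G[:,26] = (01001111100010000110111011)·(00000000000000000000010000) mod 2 = 0+0+0+0+0+0+0+0+0+0+0+0+0+0+0+0+0+0+0+0+0+1+0+0+0+0 mod 2 = 1
  c[27] = d·G[:,27] = (01001111100010000110111011)·(00000000000000000000001000) mod 2 = 0+0+0+0+0+0+0+0+0+0+0+0+0+0+0+0+0+0+0+0+0+0+1+0+0+0 mod 2 = 1
  c[28] = d·G[:,28] = (01001111100010000110111011)·(00000000000000000000000100) mod 2 = 0+0+0+0+0+0+0+0+0+0+0+0+0+0+0+0+0+0+0+0+0+0+0+0+0+0 mod 2 = 0
  c[29] = d·G[:,29] = (01001111100010000110111011)·(00000000000000000000000010) mod 2 = 0+0+0+0+0+0+0+0+0+0+0+0+0+0+0+0+0+0+0+0+0+0+0+0+1+0 mod 2 = 1
  c[30] = d·G[:,30] = (01001111100010000110111011)·(00000000000000000000000001) mod 2 = 0+0+0+0+0+0+0+0+0+0+0+0+0+0+0+0+0+0+0+0+0+0+0+0+0+1 mod 2 = 1
Codeword = 1001100111111000010000110111011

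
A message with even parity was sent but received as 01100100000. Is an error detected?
Sum of received bits: 0+1+1+0+0+1+0+0+0+0+0 = 3; 3 mod 2 = 1. Result is 1 ≠ 0 → error detected.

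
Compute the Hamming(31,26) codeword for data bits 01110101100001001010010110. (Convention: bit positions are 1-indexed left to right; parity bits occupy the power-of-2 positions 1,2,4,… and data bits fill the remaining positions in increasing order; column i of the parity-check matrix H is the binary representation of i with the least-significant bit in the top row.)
Codeword c = d · G (mod 2), d = 01110101100001001010010110:
  c[0] = d·G[:,0] = (01110101100001001010010110)·(11011010101101010101010101) mod 2 = 0+1+0+1+0+0+0+0+1+0+0+0+0+1+0+0+0+0+0+0+0+1+0+1+0+0 mod 2 = 0
  c[1] = d·G[:,1] = (01110101100001001010010110)·(10110110011011001100110011) mod 2 = 0+0+1+1+0+1+0+0+0+0+0+0+0+1+0+0+1+0+0+0+0+1+0+0+1+0 mod 2 = 1
  c[2] = d·G[:,2] = (01110101100001001010010110)·(10000000000000000000000000) mod 2 = 0+0+0+0+0+0+0+0+0+0+0+0+0+0+0+0+0+0+0+0+0+0+0+0+0+0 mod 2 = 0
  c[3] = d·G[:,3] = (01110101100001001010010110)·(01110001111000111100001111) mod 2 = 0+1+1+1+0+0+0+1+1+0+0+0+0+0+0+0+1+0+0+0+0+0+0+1+1+0 mod 2 = 0
  c[4] = d·G[:,4] = (01110101100001001010010110)·(01000000000000000000000000) mod 2 = 0+1+0+0+0+0+0+0+0+0+0+0+0+0+0+0+0+0+0+0+0+0+0+0+0+0 mod 2 = 1
  c[5] = d·G[:,5] = (01110101100001001010010110)·(00100000000000000000000000) mod 2 = 0+0+1+0+0+0+0+0+0+0+0+0+0+0+0+0+0+0+0+0+0+0+0+0+0+0 mod 2 = 1
  c[6] = d·G[:,6] = (01110101100001001010010110)·(00010000000000000000000000) mod 2 = 0+0+0+1+0+0+0+0+0+0+0+0+0+0+0+0+0+0+0+0+0+0+0+0+0+0 mod 2 = 1
  c[7] = d·G[:,7] = (01110101100001001010010110)·(00001111111000000011111111) mod 2 = 0+0+0+0+0+1+0+1+1+0+0+0+0+0+0+0+0+0+1+0+0+1+0+1+1+0 mod 2 = 1
  c[8] = d·G[:,8] = (01110101100001001010010110)·(00001000000000000000000000) mod 2 = 0+0+0+0+0+0+0+0+0+0+0+0+0+0+0+0+0+0+0+0+0+0+0+0+0+0 mod 2 = 0
  c[9] = d·G[:,9] = (01110101100001001010010110)·(00000100000000000000000000) mod 2 = 0+0+0+0+0+1+0+0+0+0+0+0+0+0+0+0+0+0+0+0+0+0+0+0+0+0 mod 2 = 1
  c[10] = d·G[:,10] = (01110101100001001010010110)·(00000010000000000000000000) mod 2 = 0+0+0+0+0+0+0+0+0+0+0+0+0+0+0+0+0+0+0+0+0+0+0+0+0+0 mod 2 = 0
  c[11] = d·G[:,11] = (01110101100001001010010110)·(00000001000000000000000000) mod 2 = 0+0+0+0+0+0+0+1+0+0+0+0+0+0+0+0+0+0+0+0+0+0+0+0+0+0 mod 2 = 1
  c[12] = d·G[:,12] = (01110101100001001010010110)·(00000000100000000000000000) mod 2 = 0+0+0+0+0+0+0+0+1+0+0+0+0+0+0+0+0+0+0+0+0+0+0+0+0+0 mod 2 = 1
  c[13] = d·G[:,13] = (01110101100001001010010110)·(00000000010000000000000000) mod 2 = 0+0+0+0+0+0+0+0+0+0+0+0+0+0+0+0+0+0+0+0+0+0+0+0+0+0 mod 2 = 0
  c[14] = d·G[:,14] = (01110101100001001010010110)·(00000000001000000000000000) mod 2 = 0+0+0+0+0+0+0+0+0+0+0+0+0+0+0+0+0+0+0+0+0+0+0+0+0+0 mod 2 = 0
  c[15] = d·G[:,15] = (01110101100001001010010110)·(00000000000111111111111111) mod 2 = 0+0+0+0+0+0+0+0+0+0+0+0+0+1+0+0+1+0+1+0+0+1+0+1+1+0 mod 2 = 0
  c[16] = d·G[:,16] = (01110101100001001010010110)·(00000000000100000000000000) mod 2 = 0+0+0+0+0+0+0+0+0+0+0+0+0+0+0+0+0+0+0+0+0+0+0+0+0+0 mod 2 = 0
  c[17] = d·G[:,17] = (01110101100001001010010110)·(00000000000010000000000000) mod 2 = 0+0+0+0+0+0+0+0+0+0+0+0+0+0+0+0+0+0+0+0+0+0+0+0+0+0 mod 2 = 0
  c[18] = d·G[:,18] = (01110101100001001010010110)·(00000000000001000000000000) mod 2 = 0+0+0+0+0+0+0+0+0+0+0+0+0+1+0+0+0+0+0+0+0+0+0+0+0+0 mod 2 = 1
  c[19] = d·G[:,19] = (01110101100001001010010110)·(00000000000000100000000000) mod 2 = 0+0+0+0+0+0+0+0+0+0+0+0+0+0+0+0+0+0+0+0+0+0+0+0+0+0 mod 2 = 0
  c[20] = d·G[:,20] = (01110101100001001010010110)·(00000000000000010000000000) mod 2 = 0+0+0+0+0+0+0+0+0+0+0+0+0+0+0+0+0+0+0+0+0+0+0+0+0+0 mod 2 = 0
  c[21] = d·G[:,21] = (01110101100001001010010110)·(00000000000000001000000000) mod 2 = 0+0+0+0+0+0+0+0+0+0+0+0+0+0+0+0+1+0+0+0+0+0+0+0+0+0 mod 2 = 1
  c[22] = d·G[:,22] = (01110101100001001010010110)·(00000000000000000100000000) mod 2 = 0+0+0+0+0+0+0+0+0+0+0+0+0+0+0+0+0+0+0+0+0+0+0+0+0+0 mod 2 = 0
  c[23] = d·G[:,23] = (01110101100001001010010110)·(00000000000000000010000000) mod 2 = 0+0+0+0+0+0+0+0+0+0+0+0+0+0+0+0+0+0+1+0+0+0+0+0+0+0 mod 2 = 1
  c[24] = d·G[:,24] = (01110101100001001010010110)·(00000000000000000001000000) mod 2 = 0+0+0+0+0+0+0+0+0+0+0+0+0+0+0+0+0+0+0+0+0+0+0+0+0+0 mod 2 = 0
  c[25] = d·G[:,25] = (01110101100001001010010110)·(00000000000000000000100000) mod 2 = 0+0+0+0+0+0+0+0+0+0+0+0+0+0+0+0+0+0+0+0+0+0+0+0+0+0 mod 2 = 0
  c[26] = d·G[:,26] = (01110101100001001010010110)·(00000000000000000000010000) mod 2 = 0+0+0+0+0+0+0+0+0+0+0+0+0+0+0+0+0+0+0+0+0+1+0+0+0+0 mod 2 = 1
  c[27] = d·G[:,27] = (01110101100001001010010110)·(00000000000000000000001000) mod 2 = 0+0+0+0+0+0+0+0+0+0+0+0+0+0+0+0+0+0+0+0+0+0+0+0+0+0 mod 2 = 0
  c[28] = d·G[:,28] = (01110101100001001010010110)·(00000000000000000000000100) mod 2 = 0+0+0+0+0+0+0+0+0+0+0+0+0+0+0+0+0+0+0+0+0+0+0+1+0+0 mod 2 = 1
  c[29] = d·G[:,29] = (01110101100001001010010110)·(00000000000000000000000010) mod 2 = 0+0+0+0+0+0+0+0+0+0+0+0+0+0+0+0+0+0+0+0+0+0+0+0+1+0 mod 2 = 1
  c[30] = d·G[:,30] = (01110101100001001010010110)·(00000000000000000000000001) mod 2 = 0+0+0+0+0+0+0+0+0+0+0+0+0+0+0+0+0+0+0+0+0+0+0+0+0+0 mod 2 = 0
Codeword = 0100111101011000001001010010110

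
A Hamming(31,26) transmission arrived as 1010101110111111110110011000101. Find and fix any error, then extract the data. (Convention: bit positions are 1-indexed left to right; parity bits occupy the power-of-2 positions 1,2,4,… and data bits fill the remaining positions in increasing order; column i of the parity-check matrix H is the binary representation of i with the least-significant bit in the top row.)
Syndrome s = H · r^T (mod 2), r = 1010101110111111110110011000101:
  s[0] = (1010101010101010101010101010101)·(1010101110111111110110011000101) mod 2 = 1+0+1+0+1+0+1+0+1+0+1+0+1+0+1+0+1+0+0+0+1+0+0+0+1+0+0+0+1+0+1 mod 2 = 1
  s[1] = (0110011001100110011001100110011)·(1010101110111111110110011000101) mod 2 = 0+0+1+0+0+0+1+0+0+0+1+0+0+1+1+0+0+1+0+0+0+0+0+0+0+0+0+0+0+0+1 mod 2 = 1
  s[2] = (0001111000011110000111100001111)·(1010101110111111110110011000101) mod 2 = 0+0+0+0+1+0+1+0+0+0+0+1+1+1+1+0+0+0+0+1+1+0+0+0+0+0+0+0+1+0+1 mod 2 = 0
  s[3] = (0000000111111110000000011111111)·(1010101110111111110110011000101) mod 2 = 0+0+0+0+0+0+0+1+1+0+1+1+1+1+1+0+0+0+0+0+0+0+0+1+1+0+0+0+1+0+1 mod 2 = 1
  s[4] = (0000000000000001111111111111111)·(1010101110111111110110011000101) mod 2 = 0+0+0+0+0+0+0+0+0+0+0+0+0+0+0+1+1+1+0+1+1+0+0+1+1+0+0+0+1+0+1 mod 2 = 1
Syndrome = 11011
Column 27 of H equals this syndrome → error at bit 27 (1-indexed).
Flip bit 27: 1010101110111111110110011000101 → 1010101110111111110110011010101
Extract data bits at positions {3,5,6,7,9,10,11,12,13,14,15,17,18,19,20,21,22,23,24,25,26,27,28,29,30,31}: 11011011111110110011010101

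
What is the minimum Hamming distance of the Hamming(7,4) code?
d_min = 3 (every single-error-correcting Hamming code has d_min = 3).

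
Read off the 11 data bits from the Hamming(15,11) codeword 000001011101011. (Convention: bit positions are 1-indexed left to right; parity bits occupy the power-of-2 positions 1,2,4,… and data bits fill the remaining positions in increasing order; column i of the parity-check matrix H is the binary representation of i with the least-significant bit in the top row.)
Parity bits occupy power-of-2 positions; data bits are at positions {3,5,6,7,9,10,11,12,13,14,15} (1-indexed).
Extract: c[3]=0 c[5]=0 c[6]=1 c[7]=0 c[9]=1 c[10]=1 c[11]=0 c[12]=1 c[13]=0 c[14]=1 c[15]=1
Data = 00101101011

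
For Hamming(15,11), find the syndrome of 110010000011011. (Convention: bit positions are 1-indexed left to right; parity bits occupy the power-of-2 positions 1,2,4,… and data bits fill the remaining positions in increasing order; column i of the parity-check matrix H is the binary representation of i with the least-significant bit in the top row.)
Syndrome s = H · r^T (mod 2), r = 110010000011011:
  s[0] = (101010101010101)·(110010000011011) mod 2 = 1+0+0+0+1+0+0+0+0+0+1+0+0+0+1 mod 2 = 0
  s[1] = (011001100110011)·(110010000011011) mod 2 = 0+1+0+0+0+0+0+0+0+0+1+0+0+1+1 mod 2 = 0
  s[2] = (000111100001111)·(110010000011011) mod 2 = 0+0+0+0+1+0+0+0+0+0+0+1+0+1+1 mod 2 = 0
  s[3] = (000000011111111)·(110010000011011) mod 2 = 0+0+0+0+0+0+0+0+0+0+1+1+0+1+1 mod 2 = 0
Syndrome = 0000
s = 0: no error detected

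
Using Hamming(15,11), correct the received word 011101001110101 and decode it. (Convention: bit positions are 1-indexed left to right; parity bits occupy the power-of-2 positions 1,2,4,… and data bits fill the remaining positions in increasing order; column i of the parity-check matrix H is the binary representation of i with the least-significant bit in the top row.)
Syndrome s = H · r^T (mod 2), r = 011101001110101:
  s[0] = (101010101010101)·(011101001110101) mod 2 = 0+0+1+0+0+0+0+0+1+0+1+0+1+0+1 mod 2 = 1
  s[1] = (011001100110011)·(011101001110101) mod 2 = 0+1+1+0+0+1+0+0+0+1+1+0+0+0+1 mod 2 = 0
  s[2] = (000111100001111)·(011101001110101) mod 2 = 0+0+0+1+0+1+0+0+0+0+0+0+1+0+1 mod 2 = 0
  s[3] = (000000011111111)·(011101001110101) mod 2 = 0+0+0+0+0+0+0+0+1+1+1+0+1+0+1 mod 2 = 1
Syndrome = 1001
Column 9 of H equals this syndrome → error at bit 9 (1-indexed).
Flip bit 9: 011101001110101 → 011101000110101
Extract data bits at positions {3,5,6,7,9,10,11,12,13,14,15}: 10100110101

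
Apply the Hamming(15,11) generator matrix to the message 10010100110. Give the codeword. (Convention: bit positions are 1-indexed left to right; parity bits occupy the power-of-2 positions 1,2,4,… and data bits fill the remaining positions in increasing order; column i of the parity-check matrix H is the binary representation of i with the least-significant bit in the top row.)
Codeword c = d · G (mod 2), d = 10010100110:
  c[0] = d·G[:,0] = (10010100110)·(11011010101) mod 2 = 1+0+0+1+0+0+0+0+1+0+0 mod 2 = 1
  c[1] = d·G[:,1] = (10010100110)·(10110110011) mod 2 = 1+0+0+1+0+1+0+0+0+1+0 mod 2 = 0
  c[2] = d·G[:,2] = (10010100110)·(10000000000) mod 2 = 1+0+0+0+0+0+0+0+0+0+0 mod 2 = 1
  c[3] = d·G[:,3] = (10010100110)·(01110001111) mod 2 = 0+0+0+1+0+0+0+0+1+1+0 mod 2 = 1
  c[4] = d·G[:,4] = (10010100110)·(01000000000) mod 2 = 0+0+0+0+0+0+0+0+0+0+0 mod 2 = 0
  c[5] = d·G[:,5] = (10010100110)·(00100000000) mod 2 = 0+0+0+0+0+0+0+0+0+0+0 mod 2 = 0
  c[6] = d·G[:,6] = (10010100110)·(00010000000) mod 2 = 0+0+0+1+0+0+0+0+0+0+0 mod 2 = 1
  c[7] = d·G[:,7] = (10010100110)·(00001111111) mod 2 = 0+0+0+0+0+1+0+0+1+1+0 mod 2 = 1
  c[8] = d·G[:,8] = (10010100110)·(00001000000) mod 2 = 0+0+0+0+0+0+0+0+0+0+0 mod 2 = 0
  c[9] = d·G[:,9] = (10010100110)·(00000100000) mod 2 = 0+0+0+0+0+1+0+0+0+0+0 mod 2 = 1
  c[10] = d·G[:,10] = (10010100110)·(00000010000) mod 2 = 0+0+0+0+0+0+0+0+0+0+0 mod 2 = 0
  c[11] = d·G[:,11] = (10010100110)·(00000001000) mod 2 = 0+0+0+0+0+0+0+0+0+0+0 mod 2 = 0
  c[12] = d·G[:,12] = (10010100110)·(00000000100) mod 2 = 0+0+0+0+0+0+0+0+1+0+0 mod 2 = 1
  c[13] = d·G[:,13] = (10010100110)·(00000000010) mod 2 = 0+0+0+0+0+0+0+0+0+1+0 mod 2 = 1
  c[14] = d·G[:,14] = (10010100110)·(00000000001) mod 2 = 0+0+0+0+0+0+0+0+0+0+0 mod 2 = 0
Codeword = 101100110100110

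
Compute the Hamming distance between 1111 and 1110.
XOR = 0001, count of 1s = 1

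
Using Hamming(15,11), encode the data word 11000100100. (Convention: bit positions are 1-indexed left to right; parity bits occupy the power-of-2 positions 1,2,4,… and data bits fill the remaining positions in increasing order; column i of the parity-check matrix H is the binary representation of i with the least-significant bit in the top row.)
Codeword c = d · G (mod 2), d = 11000100100:
  c[0] = d·G[:,0] = (11000100100)·(11011010101) mod 2 = 1+1+0+0+0+0+0+0+1+0+0 mod 2 = 1
  c[1] = d·G[:,1] = (11000100100)·(10110110011) mod 2 = 1+0+0+0+0+1+0+0+0+0+0 mod 2 = 0
  c[2] = d·G[:,2] = (11000100100)·(10000000000) mod 2 = 1+0+0+0+0+0+0+0+0+0+0 mod 2 = 1
  c[3] = d·G[:,3] = (11000100100)·(01110001111) mod 2 = 0+1+0+0+0+0+0+0+1+0+0 mod 2 = 0
  c[4] = d·G[:,4] = (11000100100)·(01000000000) mod 2 = 0+1+0+0+0+0+0+0+0+0+0 mod 2 = 1
  c[5] = d·G[:,5] = (11000100100)·(00100000000) mod 2 = 0+0+0+0+0+0+0+0+0+0+0 mod 2 = 0
  c[6] = d·G[:,6] = (11000100100)·(00010000000) mod 2 = 0+0+0+0+0+0+0+0+0+0+0 mod 2 = 0
  c[7] = d·G[:,7] = (11000100100)·(00001111111) mod 2 = 0+0+0+0+0+1+0+0+1+0+0 mod 2 = 0
  c[8] = d·G[:,8] = (11000100100)·(00001000000) mod 2 = 0+0+0+0+0+0+0+0+0+0+0 mod 2 = 0
  c[9] = d·G[:,9] = (11000100100)·(00000100000) mod 2 = 0+0+0+0+0+1+0+0+0+0+0 mod 2 = 1
  c[10] = d·G[:,10] = (11000100100)·(00000010000) mod 2 = 0+0+0+0+0+0+0+0+0+0+0 mod 2 = 0
  c[11] = d·G[:,11] = (11000100100)·(00000001000) mod 2 = 0+0+0+0+0+0+0+0+0+0+0 mod 2 = 0
  c[12] = d·G[:,12] = (11000100100)·(00000000100) mod 2 = 0+0+0+0+0+0+0+0+1+0+0 mod 2 = 1
  c[13] = d·G[:,13] = (11000100100)·(00000000010) mod 2 = 0+0+0+0+0+0+0+0+0+0+0 mod 2 = 0
  c[14] = d·G[:,14] = (11000100100)·(00000000001) mod 2 = 0+0+0+0+0+0+0+0+0+0+0 mod 2 = 0
Codeword = 101010000100100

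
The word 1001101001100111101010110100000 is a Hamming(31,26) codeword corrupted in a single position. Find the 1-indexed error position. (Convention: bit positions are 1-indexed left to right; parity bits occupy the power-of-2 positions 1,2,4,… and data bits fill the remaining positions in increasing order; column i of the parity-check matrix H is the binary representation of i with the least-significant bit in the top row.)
Syndrome s = H · r^T (mod 2), r = 1001101001100111101010110100000:
  s[0] = (1010101010101010101010101010101)·(1001101001100111101010110100000) mod 2 = 1+0+0+0+1+0+1+0+0+0+1+0+0+0+1+0+1+0+1+0+1+0+1+0+0+0+0+0+0+0+0 mod 2 = 1
  s[1] = (0110011001100110011001100110011)·(1001101001100111101010110100000) mod 2 = 0+0+0+0+0+0+1+0+0+1+1+0+0+1+1+0+0+0+1+0+0+0+1+0+0+1+0+0+0+0+0 mod 2 = 0
  s[2] = (0001111000011110000111100001111)·(1001101001100111101010110100000) mod 2 = 0+0+0+1+1+0+1+0+0+0+0+0+0+1+1+0+0+0+0+0+1+0+1+0+0+0+0+0+0+0+0 mod 2 = 1
  s[3] = (0000000111111110000000011111111)·(1001101001100111101010110100000) mod 2 = 0+0+0+0+0+0+0+0+0+1+1+0+0+1+1+0+0+0+0+0+0+0+0+1+0+1+0+0+0+0+0 mod 2 = 0
  s[4] = (0000000000000001111111111111111)·(1001101001100111101010110100000) mod 2 = 0+0+0+0+0+0+0+0+0+0+0+0+0+0+0+1+1+0+1+0+1+0+1+1+0+1+0+0+0+0+0 mod 2 = 1
Syndrome = 10101
Column i of H is the binary representation of i, so the syndrome is the binary index of the flipped bit.
Read s = 10101 with s[0] as LSB: 1·2^0 + 0·2^1 + 1·2^2 + 0·2^3 + 1·2^4 = 21.
Error is at bit position 21.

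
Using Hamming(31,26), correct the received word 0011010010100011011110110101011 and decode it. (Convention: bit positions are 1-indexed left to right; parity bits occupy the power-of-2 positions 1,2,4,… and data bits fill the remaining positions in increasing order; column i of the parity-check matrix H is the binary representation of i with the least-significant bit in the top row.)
Syndrome s = H · r^T (mod 2), r = 0011010010100011011110110101011:
  s[0] = (1010101010101010101010101010101)·(0011010010100011011110110101011) mod 2 = 0+0+1+0+0+0+0+0+1+0+1+0+0+0+1+0+0+0+1+0+1+0+1+0+0+0+0+0+0+0+1 mod 2 = 0
  s[1] = (0110011001100110011001100110011)·(0011010010100011011110110101011) mod 2 = 0+0+1+0+0+1+0+0+0+0+1+0+0+0+1+0+0+1+1+0+0+0+1+0+0+1+0+0+0+1+1 mod 2 = 0
  s[2] = (0001111000011110000111100001111)·(0011010010100011011110110101011) mod 2 = 0+0+0+1+0+1+0+0+0+0+0+0+0+0+1+0+0+0+0+1+1+0+1+0+0+0+0+1+0+1+1 mod 2 = 1
  s[3] = (0000000111111110000000011111111)·(0011010010100011011110110101011) mod 2 = 0+0+0+0+0+0+0+0+1+0+1+0+0+0+1+0+0+0+0+0+0+0+0+1+0+1+0+1+0+1+1 mod 2 = 0
  s[4] = (0000000000000001111111111111111)·(0011010010100011011110110101011) mod 2 = 0+0+0+0+0+0+0+0+0+0+0+0+0+0+0+1+0+1+1+1+1+0+1+1+0+1+0+1+0+1+1 mod 2 = 1
Syndrome = 00101
Column 20 of H equals this syndrome → error at bit 20 (1-indexed).
Flip bit 20: 0011010010100011011110110101011 → 0011010010100011011010110101011
Extract data bits at positions {3,5,6,7,9,10,11,12,13,14,15,17,18,19,20,21,22,23,24,25,26,27,28,29,30,31}: 10101010001011010110101011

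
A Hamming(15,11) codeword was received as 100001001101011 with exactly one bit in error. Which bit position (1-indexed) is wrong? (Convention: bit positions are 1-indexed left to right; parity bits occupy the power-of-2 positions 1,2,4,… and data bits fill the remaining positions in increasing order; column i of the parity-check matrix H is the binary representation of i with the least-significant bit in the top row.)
Syndrome s = H · r^T (mod 2), r = 100001001101011:
  s[0] = (101010101010101)·(100001001101011) mod 2 = 1+0+0+0+0+0+0+0+1+0+0+0+0+0+1 mod 2 = 1
  s[1] = (011001100110011)·(100001001101011) mod 2 = 0+0+0+0+0+1+0+0+0+1+0+0+0+1+1 mod 2 = 0
  s[2] = (000111100001111)·(100001001101011) mod 2 = 0+0+0+0+0+1+0+0+0+0+0+1+0+1+1 mod 2 = 0
  s[3] = (000000011111111)·(100001001101011) mod 2 = 0+0+0+0+0+0+0+0+1+1+0+1+0+1+1 mod 2 = 1
Syndrome = 1001
Column i of H is the binary representation of i, so the syndrome is the binary index of the flipped bit.
Read s = 1001 with s[0] as LSB: 1·2^0 + 0·2^1 + 0·2^2 + 1·2^3 = 9.
Error is at bit position 9.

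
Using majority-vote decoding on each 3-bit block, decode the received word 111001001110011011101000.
Split into 3-bit blocks and majority-vote each:
  block 1 = 111: 3 ones, 0 zeros → 1
  block 2 = 001: 1 ones, 2 zeros → 0
  block 3 = 001: 1 ones, 2 zeros → 0
  block 4 = 110: 2 ones, 1 zeros → 1
  block 5 = 011: 2 ones, 1 zeros → 1
  block 6 = 011: 2 ones, 1 zeros → 1
  block 7 = 101: 2 ones, 1 zeros → 1
  block 8 = 000: 0 ones, 3 zeros → 0
Decoded = 10011110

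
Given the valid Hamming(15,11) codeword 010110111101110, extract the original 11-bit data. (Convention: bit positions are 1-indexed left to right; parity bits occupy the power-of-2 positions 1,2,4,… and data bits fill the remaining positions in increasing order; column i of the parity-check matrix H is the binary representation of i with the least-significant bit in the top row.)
Parity bits occupy power-of-2 positions; data bits are at positions {3,5,6,7,9,10,11,12,13,14,15} (1-indexed).
Extract: c[3]=0 c[5]=1 c[6]=0 c[7]=1 c[9]=1 c[10]=1 c[11]=0 c[12]=1 c[13]=1 c[14]=1 c[15]=0
Data = 01011101110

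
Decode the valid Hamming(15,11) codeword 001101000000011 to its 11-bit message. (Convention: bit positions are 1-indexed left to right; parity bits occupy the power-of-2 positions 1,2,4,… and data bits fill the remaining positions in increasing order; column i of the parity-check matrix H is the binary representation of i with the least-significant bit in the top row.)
Parity bits occupy power-of-2 positions; data bits are at positions {3,5,6,7,9,10,11,12,13,14,15} (1-indexed).
Extract: c[3]=1 c[5]=0 c[6]=1 c[7]=0 c[9]=0 c[10]=0 c[11]=0 c[12]=0 c[13]=0 c[14]=1 c[15]=1
Data = 10100000011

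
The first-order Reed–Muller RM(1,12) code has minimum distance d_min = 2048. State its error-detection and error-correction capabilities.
Detection only: up to d_min − 1 = 2047 errors.
Correction: up to ⌊(d_min − 1)/2⌋ = ⌊2047/2⌋ = 1023 errors.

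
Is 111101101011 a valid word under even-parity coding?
Sum of all bits: 1+1+1+1+0+1+1+0+1+0+1+1 = 9; 9 mod 2 = 1. Result is 1 → parity error detected.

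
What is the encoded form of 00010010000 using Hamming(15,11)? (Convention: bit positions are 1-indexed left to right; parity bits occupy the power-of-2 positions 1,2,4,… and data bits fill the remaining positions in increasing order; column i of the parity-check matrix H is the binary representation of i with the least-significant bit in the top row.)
Codeword c = d · G (mod 2), d = 00010010000:
  c[0] = d·G[:,0] = (00010010000)·(11011010101) mod 2 = 0+0+0+1+0+0+1+0+0+0+0 mod 2 = 0
  c[1] = d·G[:,1] = (00010010000)·(10110110011) mod 2 = 0+0+0+1+0+0+1+0+0+0+0 mod 2 = 0
  c[2] = d·G[:,2] = (00010010000)·(10000000000) mod 2 = 0+0+0+0+0+0+0+0+0+0+0 mod 2 = 0
  c[3] = d·G[:,3] = (00010010000)·(01110001111) mod 2 = 0+0+0+1+0+0+0+0+0+0+0 mod 2 = 1
  c[4] = d·G[:,4] = (00010010000)·(01000000000) mod 2 = 0+0+0+0+0+0+0+0+0+0+0 mod 2 = 0
  c[5] = d·G[:,5] = (00010010000)·(00100000000) mod 2 = 0+0+0+0+0+0+0+0+0+0+0 mod 2 = 0
  c[6] = d·G[:,6] = (00010010000)·(00010000000) mod 2 = 0+0+0+1+0+0+0+0+0+0+0 mod 2 = 1
  c[7] = d·G[:,7] = (00010010000)·(00001111111) mod 2 = 0+0+0+0+0+0+1+0+0+0+0 mod 2 = 1
  c[8] = d·G[:,8] = (00010010000)·(00001000000) mod 2 = 0+0+0+0+0+0+0+0+0+0+0 mod 2 = 0
  c[9] = d·G[:,9] = (00010010000)·(00000100000) mod 2 = 0+0+0+0+0+0+0+0+0+0+0 mod 2 = 0
  c[10] = d·G[:,10] = (00010010000)·(00000010000) mod 2 = 0+0+0+0+0+0+1+0+0+0+0 mod 2 = 1
  c[11] = d·G[:,11] = (00010010000)·(00000001000) mod 2 = 0+0+0+0+0+0+0+0+0+0+0 mod 2 = 0
  c[12] = d·G[:,12] = (00010010000)·(00000000100) mod 2 = 0+0+0+0+0+0+0+0+0+0+0 mod 2 = 0
  c[13] = d·G[:,13] = (00010010000)·(00000000010) mod 2 = 0+0+0+0+0+0+0+0+0+0+0 mod 2 = 0
  c[14] = d·G[:,14] = (00010010000)·(00000000001) mod 2 = 0+0+0+0+0+0+0+0+0+0+0 mod 2 = 0
Codeword = 000100110010000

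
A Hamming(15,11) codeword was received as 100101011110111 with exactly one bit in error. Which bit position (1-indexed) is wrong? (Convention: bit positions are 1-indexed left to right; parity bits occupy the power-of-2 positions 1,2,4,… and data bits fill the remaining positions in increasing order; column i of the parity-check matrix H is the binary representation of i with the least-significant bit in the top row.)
Syndrome s = H · r^T (mod 2), r = 100101011110111:
  s[0] = (101010101010101)·(100101011110111) mod 2 = 1+0+0+0+0+0+0+0+1+0+1+0+1+0+1 mod 2 = 1
  s[1] = (011001100110011)·(100101011110111) mod 2 = 0+0+0+0+0+1+0+0+0+1+1+0+0+1+1 mod 2 = 1
  s[2] = (000111100001111)·(100101011110111) mod 2 = 0+0+0+1+0+1+0+0+0+0+0+0+1+1+1 mod 2 = 1
  s[3] = (000000011111111)·(100101011110111) mod 2 = 0+0+0+0+0+0+0+1+1+1+1+0+1+1+1 mod 2 = 1
Syndrome = 1111
Column i of H is the binary representation of i, so the syndrome is the binary index of the flipped bit.
Read s = 1111 with s[0] as LSB: 1·2^0 + 1·2^1 + 1·2^2 + 1·2^3 = 15.
Error is at bit position 15.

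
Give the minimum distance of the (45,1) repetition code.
d_min = 45 (the only two codewords are 0…0 and 1…1, differing in all 45 positions).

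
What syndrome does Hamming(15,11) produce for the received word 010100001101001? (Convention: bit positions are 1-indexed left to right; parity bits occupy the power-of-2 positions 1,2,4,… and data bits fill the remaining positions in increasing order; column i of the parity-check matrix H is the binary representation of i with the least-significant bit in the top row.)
Syndrome s = H · r^T (mod 2), r = 010100001101001:
  s[0] = (101010101010101)·(010100001101001) mod 2 = 0+0+0+0+0+0+0+0+1+0+0+0+0+0+1 mod 2 = 0
  s[1] = (011001100110011)·(010100001101001) mod 2 = 0+1+0+0+0+0+0+0+0+1+0+0+0+0+1 mod 2 = 1
  s[2] = (000111100001111)·(010100001101001) mod 2 = 0+0+0+1+0+0+0+0+0+0+0+1+0+0+1 mod 2 = 1
  s[3] = (000000011111111)·(010100001101001) mod 2 = 0+0+0+0+0+0+0+0+1+1+0+1+0+0+1 mod 2 = 0
Syndrome = 0110
Non-zero syndrome: error at position 6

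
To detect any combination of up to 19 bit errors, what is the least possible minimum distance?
Detecting e errors requires d_min ≥ e + 1 = 19 + 1 = 20.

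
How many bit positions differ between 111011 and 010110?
XOR = 101101, count of 1s = 4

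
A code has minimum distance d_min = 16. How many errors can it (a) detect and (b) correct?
(a) Detection requires d_min ≥ e+1, so e ≤ d_min − 1 = 15.
(b) Correction requires d_min ≥ 2t+1, so t ≤ ⌊(d_min − 1)/2⌋ = ⌊15/2⌋ = 7.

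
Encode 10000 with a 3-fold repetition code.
Repeat each bit 3× and concatenate:
1→111  0→000  0→000  0→000  0→000
Codeword = 111000000000000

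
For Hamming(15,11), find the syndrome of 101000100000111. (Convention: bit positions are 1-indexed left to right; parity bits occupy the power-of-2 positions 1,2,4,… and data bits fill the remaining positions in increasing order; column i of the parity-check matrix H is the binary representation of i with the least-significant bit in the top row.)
Syndrome s = H · r^T (mod 2), r = 101000100000111:
  s[0] = (101010101010101)·(101000100000111) mod 2 = 1+0+1+0+0+0+1+0+0+0+0+0+1+0+1 mod 2 = 1
  s[1] = (011001100110011)·(101000100000111) mod 2 = 0+0+1+0+0+0+1+0+0+0+0+0+0+1+1 mod 2 = 0
  s[2] = (000111100001111)·(101000100000111) mod 2 = 0+0+0+0+0+0+1+0+0+0+0+0+1+1+1 mod 2 = 0
  s[3] = (000000011111111)·(101000100000111) mod 2 = 0+0+0+0+0+0+0+0+0+0+0+0+1+1+1 mod 2 = 1
Syndrome = 1001
Non-zero syndrome: error at position 9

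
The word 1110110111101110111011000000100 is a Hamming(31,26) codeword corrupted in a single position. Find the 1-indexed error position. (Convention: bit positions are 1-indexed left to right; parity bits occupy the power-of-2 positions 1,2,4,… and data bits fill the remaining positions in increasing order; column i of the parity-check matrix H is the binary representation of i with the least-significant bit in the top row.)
Syndrome s = H · r^T (mod 2), r = 1110110111101110111011000000100:
  s[0] = (1010101010101010101010101010101)·(1110110111101110111011000000100) mod 2 = 1+0+1+0+1+0+0+0+1+0+1+0+1+0+1+0+1+0+1+0+1+0+0+0+0+0+0+0+1+0+0 mod 2 = 1
  s[1] = (0110011001100110011001100110011)·(1110110111101110111011000000100) mod 2 = 0+1+1+0+0+1+0+0+0+1+1+0+0+1+1+0+0+1+1+0+0+1+0+0+0+0+0+0+0+0+0 mod 2 = 0
  s[2] = (0001111000011110000111100001111)·(1110110111101110111011000000100) mod 2 = 0+0+0+0+1+1+0+0+0+0+0+0+1+1+1+0+0+0+0+0+1+1+0+0+0+0+0+0+1+0+0 mod 2 = 0
  s[3] = (0000000111111110000000011111111)·(1110110111101110111011000000100) mod 2 = 0+0+0+0+0+0+0+1+1+1+1+0+1+1+1+0+0+0+0+0+0+0+0+0+0+0+0+0+1+0+0 mod 2 = 0
  s[4] = (0000000000000001111111111111111)·(1110110111101110111011000000100) mod 2 = 0+0+0+0+0+0+0+0+0+0+0+0+0+0+0+0+1+1+1+0+1+1+0+0+0+0+0+0+1+0+0 mod 2 = 0
Syndrome = 10000
Column i of H is the binary representation of i, so the syndrome is the binary index of the flipped bit.
Read s = 10000 with s[0] as LSB: 1·2^0 + 0·2^1 + 0·2^2 + 0·2^3 + 0·2^4 = 1.
Error is at bit position 1.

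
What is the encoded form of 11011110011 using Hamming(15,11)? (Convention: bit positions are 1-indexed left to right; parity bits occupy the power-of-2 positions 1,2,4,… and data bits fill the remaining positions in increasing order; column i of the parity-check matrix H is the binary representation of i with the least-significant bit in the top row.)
Codeword c = d · G (mod 2), d = 11011110011:
  c[0] = d·G[:,0] = (11011110011)·(11011010101) mod 2 = 1+1+0+1+1+0+1+0+0+0+1 mod 2 = 0
  c[1] = d·G[:,1] = (11011110011)·(10110110011) mod 2 = 1+0+0+1+0+1+1+0+0+1+1 mod 2 = 0
  c[2] = d·G[:,2] = (11011110011)·(10000000000) mod 2 = 1+0+0+0+0+0+0+0+0+0+0 mod 2 = 1
  c[3] = d·G[:,3] = (11011110011)·(01110001111) mod 2 = 0+1+0+1+0+0+0+0+0+1+1 mod 2 = 0
  c[4] = d·G[:,4] = (11011110011)·(01000000000) mod 2 = 0+1+0+0+0+0+0+0+0+0+0 mod 2 = 1
  c[5] = d·G[:,5] = (11011110011)·(00100000000) mod 2 = 0+0+0+0+0+0+0+0+0+0+0 mod 2 = 0
  c[6] = d·G[:,6] = (11011110011)·(00010000000) mod 2 = 0+0+0+1+0+0+0+0+0+0+0 mod 2 = 1
  c[7] = d·G[:,7] = (11011110011)·(00001111111) mod 2 = 0+0+0+0+1+1+1+0+0+1+1 mod 2 = 1
  c[8] = d·G[:,8] = (11011110011)·(00001000000) mod 2 = 0+0+0+0+1+0+0+0+0+0+0 mod 2 = 1
  c[9] = d·G[:,9] = (11011110011)·(00000100000) mod 2 = 0+0+0+0+0+1+0+0+0+0+0 mod 2 = 1
  c[10] = d·G[:,10] = (11011110011)·(00000010000) mod 2 = 0+0+0+0+0+0+1+0+0+0+0 mod 2 = 1
  c[11] = d·G[:,11] = (11011110011)·(00000001000) mod 2 = 0+0+0+0+0+0+0+0+0+0+0 mod 2 = 0
  c[12] = d·G[:,12] = (11011110011)·(00000000100) mod 2 = 0+0+0+0+0+0+0+0+0+0+0 mod 2 = 0
  c[13] = d·G[:,13] = (11011110011)·(00000000010) mod 2 = 0+0+0+0+0+0+0+0+0+1+0 mod 2 = 1
  c[14] = d·G[:,14] = (11011110011)·(00000000001) mod 2 = 0+0+0+0+0+0+0+0+0+0+1 mod 2 = 1
Codeword = 001010111110011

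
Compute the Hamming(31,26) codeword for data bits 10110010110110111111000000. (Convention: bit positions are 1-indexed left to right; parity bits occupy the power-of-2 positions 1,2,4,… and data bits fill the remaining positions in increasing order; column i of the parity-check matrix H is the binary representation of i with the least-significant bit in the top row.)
Codeword c = d · G (mod 2), d = 10110010110110111111000000:
  c[0] = d·G[:,0] = (10110010110110111111000000)·(11011010101101010101010101) mod 2 = 1+0+0+1+0+0+1+0+1+0+0+1+0+0+0+1+0+1+0+1+0+0+0+0+0+0 mod 2 = 0
  c[1] = d·G[:,1] = (10110010110110111111000000)·(10110110011011001100110011) mod 2 = 1+0+1+1+0+0+1+0+0+1+0+0+1+0+0+0+1+1+0+0+0+0+0+0+0+0 mod 2 = 0
  c[2] = d·G[:,2] = (10110010110110111111000000)·(10000000000000000000000000) mod 2 = 1+0+0+0+0+0+0+0+0+0+0+0+0+0+0+0+0+0+0+0+0+0+0+0+0+0 mod 2 = 1
  c[3] = d·G[:,3] = (10110010110110111111000000)·(01110001111000111100001111) mod 2 = 0+0+1+1+0+0+0+0+1+1+0+0+0+0+1+1+1+1+0+0+0+0+0+0+0+0 mod 2 = 0
  c[4] = d·G[:,4] = (10110010110110111111000000)·(01000000000000000000000000) mod 2 = 0+0+0+0+0+0+0+0+0+0+0+0+0+0+0+0+0+0+0+0+0+0+0+0+0+0 mod 2 = 0
  c[5] = d·G[:,5] = (10110010110110111111000000)·(00100000000000000000000000) mod 2 = 0+0+1+0+0+0+0+0+0+0+0+0+0+0+0+0+0+0+0+0+0+0+0+0+0+0 mod 2 = 1
  c[6] = d·G[:,6] = (10110010110110111111000000)·(00010000000000000000000000) mod 2 = 0+0+0+1+0+0+0+0+0+0+0+0+0+0+0+0+0+0+0+0+0+0+0+0+0+0 mod 2 = 1
  c[7] = d·G[:,7] = (10110010110110111111000000)·(00001111111000000011111111) mod 2 = 0+0+0+0+0+0+1+0+1+1+0+0+0+0+0+0+0+0+1+1+0+0+0+0+0+0 mod 2 = 1
  c[8] = d·G[:,8] = (10110010110110111111000000)·(00001000000000000000000000) mod 2 = 0+0+0+0+0+0+0+0+0+0+0+0+0+0+0+0+0+0+0+0+0+0+0+0+0+0 mod 2 = 0
  c[9] = d·G[:,9] = (10110010110110111111000000)·(00000100000000000000000000) mod 2 = 0+0+0+0+0+0+0+0+0+0+0+0+0+0+0+0+0+0+0+0+0+0+0+0+0+0 mod 2 = 0
  c[10] = d·G[:,10] = (10110010110110111111000000)·(00000010000000000000000000) mod 2 = 0+0+0+0+0+0+1+0+0+0+0+0+0+0+0+0+0+0+0+0+0+0+0+0+0+0 mod 2 = 1
  c[11] = d·G[:,11] = (10110010110110111111000000)·(00000001000000000000000000) mod 2 = 0+0+0+0+0+0+0+0+0+0+0+0+0+0+0+0+0+0+0+0+0+0+0+0+0+0 mod 2 = 0
  c[12] = d·G[:,12] = (10110010110110111111000000)·(00000000100000000000000000) mod 2 = 0+0+0+0+0+0+0+0+1+0+0+0+0+0+0+0+0+0+0+0+0+0+0+0+0+0 mod 2 = 1
  c[13] = d·G[:,13] = (10110010110110111111000000)·(00000000010000000000000000) mod 2 = 0+0+0+0+0+0+0+0+0+1+0+0+0+0+0+0+0+0+0+0+0+0+0+0+0+0 mod 2 = 1
  c[14] = d·G[:,14] = (10110010110110111111000000)·(00000000001000000000000000) mod 2 = 0+0+0+0+0+0+0+0+0+0+0+0+0+0+0+0+0+0+0+0+0+0+0+0+0+0 mod 2 = 0
  c[15] = d·G[:,15] = (10110010110110111111000000)·(00000000000111111111111111) mod 2 = 0+0+0+0+0+0+0+0+0+0+0+1+1+0+1+1+1+1+1+1+0+0+0+0+0+0 mod 2 = 0
  c[16] = d·G[:,16] = (10110010110110111111000000)·(00000000000100000000000000) mod 2 = 0+0+0+0+0+0+0+0+0+0+0+1+0+0+0+0+0+0+0+0+0+0+0+0+0+0 mod 2 = 1
  c[17] = d·G[:,17] = (10110010110110111111000000)·(00000000000010000000000000) mod 2 = 0+0+0+0+0+0+0+0+0+0+0+0+1+0+0+0+0+0+0+0+0+0+0+0+0+0 mod 2 = 1
  c[18] = d·G[:,18] = (10110010110110111111000000)·(00000000000001000000000000) mod 2 = 0+0+0+0+0+0+0+0+0+0+0+0+0+0+0+0+0+0+0+0+0+0+0+0+0+0 mod 2 = 0
  c[19] = d·G[:,19] = (10110010110110111111000000)·(00000000000000100000000000) mod 2 = 0+0+0+0+0+0+0+0+0+0+0+0+0+0+1+0+0+0+0+0+0+0+0+0+0+0 mod 2 = 1
  c[20] = d·G[:,20] = (10110010110110111111000000)·(00000000000000010000000000) mod 2 = 0+0+0+0+0+0+0+0+0+0+0+0+0+0+0+1+0+0+0+0+0+0+0+0+0+0 mod 2 = 1
  c[21] = d·G[:,21] = (10110010110110111111000000)·(00000000000000001000000000) mod 2 = 0+0+0+0+0+0+0+0+0+0+0+0+0+0+0+0+1+0+0+0+0+0+0+0+0+0 mod 2 = 1
  c[22] = d·G[:,22] = (10110010110110111111000000)·(00000000000000000100000000) mod 2 = 0+0+0+0+0+0+0+0+0+0+0+0+0+0+0+0+0+1+0+0+0+0+0+0+0+0 mod 2 = 1
  c[23] = d·G[:,23] = (10110010110110111111000000)·(00000000000000000010000000) mod 2 = 0+0+0+0+0+0+0+0+0+0+0+0+0+0+0+0+0+0+1+0+0+0+0+0+0+0 mod 2 = 1
  c[24] = d·G[:,24] = (10110010110110111111000000)·(00000000000000000001000000) mod 2 = 0+0+0+0+0+0+0+0+0+0+0+0+0+0+0+0+0+0+0+1+0+0+0+0+0+0 mod 2 = 1
  c[25] = d·G[:,25] = (10110010110110111111000000)·(00000000000000000000100000) mod 2 = 0+0+0+0+0+0+0+0+0+0+0+0+0+0+0+0+0+0+0+0+0+0+0+0+0+0 mod 2 = 0
  c[26] = d·G[:,26] = (10110010110110111111000000)·(00000000000000000000010000) mod 2 = 0+0+0+0+0+0+0+0+0+0+0+0+0+0+0+0+0+0+0+0+0+0+0+0+0+0 mod 2 = 0
  c[27] = d·G[:,27] = (10110010110110111111000000)·(00000000000000000000001000) mod 2 = 0+0+0+0+0+0+0+0+0+0+0+0+0+0+0+0+0+0+0+0+0+0+0+0+0+0 mod 2 = 0
  c[28] = d·G[:,28] = (10110010110110111111000000)·(00000000000000000000000100) mod 2 = 0+0+0+0+0+0+0+0+0+0+0+0+0+0+0+0+0+0+0+0+0+0+0+0+0+0 mod 2 = 0
  c[29] = d·G[:,29] = (10110010110110111111000000)·(00000000000000000000000010) mod 2 = 0+0+0+0+0+0+0+0+0+0+0+0+0+0+0+0+0+0+0+0+0+0+0+0+0+0 mod 2 = 0
  c[30] = d·G[:,30] = (10110010110110111111000000)·(00000000000000000000000001) mod 2 = 0+0+0+0+0+0+0+0+0+0+0+0+0+0+0+0+0+0+0+0+0+0+0+0+0+0 mod 2 = 0
Codeword = 0010011100101100110111111000000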